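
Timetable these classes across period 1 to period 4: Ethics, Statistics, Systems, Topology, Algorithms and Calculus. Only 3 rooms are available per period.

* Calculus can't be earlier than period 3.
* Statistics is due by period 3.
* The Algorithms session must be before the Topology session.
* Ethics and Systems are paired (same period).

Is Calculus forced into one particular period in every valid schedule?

No

Calculus can be period 3 (e.g. Algorithms=period 1; Calculus=period 3; Ethics=period 2; Topology=period 2; Systems=period 2; Statistics=period 1) or period 4 (e.g. Ethics -> period 2; Topology -> period 2; Algorithms -> period 1; Calculus -> period 4; Statistics -> period 1; Systems -> period 2).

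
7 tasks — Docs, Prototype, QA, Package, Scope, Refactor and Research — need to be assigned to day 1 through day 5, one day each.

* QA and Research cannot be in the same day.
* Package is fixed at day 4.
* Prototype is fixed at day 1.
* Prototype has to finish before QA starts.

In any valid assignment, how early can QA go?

day 2

Precedence pushes QA to at least day 2.
QA at day 2 is achievable: Research in day 1; Package in day 4; Prototype in day 1; Refactor in day 1; Scope in day 1; QA in day 2; Docs in day 1.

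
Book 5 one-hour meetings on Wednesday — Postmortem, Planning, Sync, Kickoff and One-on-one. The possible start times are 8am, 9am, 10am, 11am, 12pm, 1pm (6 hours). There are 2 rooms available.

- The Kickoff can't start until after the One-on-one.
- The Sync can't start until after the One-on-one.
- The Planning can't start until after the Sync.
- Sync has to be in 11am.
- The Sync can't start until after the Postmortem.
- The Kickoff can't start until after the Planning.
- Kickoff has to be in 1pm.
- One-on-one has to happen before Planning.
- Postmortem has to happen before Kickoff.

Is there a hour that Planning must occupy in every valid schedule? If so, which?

Sync is fixed at 11am and must come before Planning, so Planning is at least 12pm.
Kickoff is fixed at 1pm and must come after Planning, so Planning is at most 12pm.
So Planning must be 12pm.

12pm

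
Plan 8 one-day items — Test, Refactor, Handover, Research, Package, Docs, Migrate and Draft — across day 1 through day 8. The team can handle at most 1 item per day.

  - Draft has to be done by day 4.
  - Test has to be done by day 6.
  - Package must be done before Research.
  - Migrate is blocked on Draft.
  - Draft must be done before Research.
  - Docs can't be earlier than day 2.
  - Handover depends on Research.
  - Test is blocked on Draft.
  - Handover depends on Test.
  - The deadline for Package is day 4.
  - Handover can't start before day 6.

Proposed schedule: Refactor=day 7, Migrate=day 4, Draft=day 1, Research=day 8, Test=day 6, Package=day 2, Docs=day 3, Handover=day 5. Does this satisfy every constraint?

Handover can't start before day 6 — violated.
Docs can't be earlier than day 2 — holds.
Draft must be done before Research — holds.
The team can handle at most 1 item per day — holds.
The deadline for Package is day 4 — holds.
Migrate is blocked on Draft — holds.
Handover depends on Test — violated.
Package must be done before Research — holds.
Handover depends on Research — violated.
Test has to be done by day 6 — holds.
Draft has to be done by day 4 — holds.
Test is blocked on Draft — holds.

Invalid. Handover depends on Research.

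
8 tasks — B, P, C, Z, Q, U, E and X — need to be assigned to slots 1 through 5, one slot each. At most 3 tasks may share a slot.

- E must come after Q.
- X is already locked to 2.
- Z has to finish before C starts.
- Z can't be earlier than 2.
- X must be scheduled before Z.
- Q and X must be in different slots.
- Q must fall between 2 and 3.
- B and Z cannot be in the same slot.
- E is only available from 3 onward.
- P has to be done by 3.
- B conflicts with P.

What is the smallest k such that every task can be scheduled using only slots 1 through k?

4

The precedence chain requires at least 3 distinct slots.
With at most 3 per slot and 8 tasks, at least 3 slots are needed.
Propagating the time windows through the other constraints, C can't land before 4, so the schedule must run through at least slot 4.
4 works (last occupied slot: 4): for example Z=3; P=1; U=1; B=2; Q=3; C=4; X=2; E=4.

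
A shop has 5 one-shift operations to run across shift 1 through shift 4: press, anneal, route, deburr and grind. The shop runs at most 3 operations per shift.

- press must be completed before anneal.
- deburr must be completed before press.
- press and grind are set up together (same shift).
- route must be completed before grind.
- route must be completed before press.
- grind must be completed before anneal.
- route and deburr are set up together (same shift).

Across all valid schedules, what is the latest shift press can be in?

Precedence pushes press to at least shift 2; downstream work caps press at shift 3.
press at shift 3 is achievable: anneal -> shift 4; grind -> shift 3; deburr -> shift 1; press -> shift 3; route -> shift 1.

shift 3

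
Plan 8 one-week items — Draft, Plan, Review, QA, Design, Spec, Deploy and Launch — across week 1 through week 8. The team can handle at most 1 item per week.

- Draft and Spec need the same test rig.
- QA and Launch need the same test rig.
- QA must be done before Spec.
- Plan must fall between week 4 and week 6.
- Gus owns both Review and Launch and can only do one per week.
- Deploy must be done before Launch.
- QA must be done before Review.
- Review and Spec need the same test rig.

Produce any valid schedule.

Deploy in week 5; Draft in week 7; QA in week 1; Design in week 8; Review in week 2; Plan in week 4; Launch in week 6; Spec in week 3

Checking: Deploy(week 5) before Launch(week 6); QA(week 1) before Review(week 2); QA(week 1) before Spec(week 3); Review(week 2) != Spec(week 3); QA(week 1) != Launch(week 6); Review(week 2) != Launch(week 6); Draft(week 7) != Spec(week 3); Plan=week 4 in [week 4,week 6]; max 1 per week (cap 1).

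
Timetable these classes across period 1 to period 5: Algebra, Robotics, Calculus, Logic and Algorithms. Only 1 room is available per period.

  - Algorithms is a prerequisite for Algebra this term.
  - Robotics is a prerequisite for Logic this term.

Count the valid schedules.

30

Splitting on Algebra: it can be period 2 (3), period 3 (6), period 4 (9), period 5 (12). Listing each branch's schedules as (Robotics, Calculus, Logic, Algorithms) by period number:
Algebra=period 2: (3,4,5,1) (3,5,4,1) (4,3,5,1) — 3.
Algebra=period 3: (1,4,5,2) (1,5,4,2) (2,4,5,1) (2,5,4,1) (4,1,5,2) (4,2,5,1) — 6.
Algebra=period 4: (1,2,5,3) (1,3,5,2) (1,5,2,3) (1,5,3,2) (2,1,5,3) (2,3,5,1) (2,5,3,1) (3,1,5,2) (3,2,5,1) — 9.
Algebra=period 5: (1,2,3,4) (1,2,4,3) (1,3,2,4) (1,3,4,2) (1,4,2,3) (1,4,3,2) (2,1,3,4) (2,1,4,3) (2,3,4,1) (2,4,3,1) (3,1,4,2) (3,2,4,1) — 12.
Summing: 3 + 6 + 9 + 12 = 30.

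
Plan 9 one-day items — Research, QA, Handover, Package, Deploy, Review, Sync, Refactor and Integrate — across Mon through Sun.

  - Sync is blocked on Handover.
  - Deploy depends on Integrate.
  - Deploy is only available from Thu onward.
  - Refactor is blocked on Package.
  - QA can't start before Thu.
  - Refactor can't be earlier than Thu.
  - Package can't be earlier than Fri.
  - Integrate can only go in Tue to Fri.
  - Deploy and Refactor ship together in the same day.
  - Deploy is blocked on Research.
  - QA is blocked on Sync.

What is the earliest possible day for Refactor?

Refactor is available from Thu; precedence pushes Refactor to at least Sat.
Refactor at Sat is achievable: Research -> Mon, QA -> Thu, Sync -> Tue, Integrate -> Tue, Refactor -> Sat, Handover -> Mon, Review -> Mon, Deploy -> Sat, Package -> Fri.

Sat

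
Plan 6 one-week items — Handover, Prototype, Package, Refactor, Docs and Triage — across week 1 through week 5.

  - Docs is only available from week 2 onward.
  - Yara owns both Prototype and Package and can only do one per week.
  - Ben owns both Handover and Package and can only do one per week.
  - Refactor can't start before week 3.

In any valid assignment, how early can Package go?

Package at week 1 is achievable: Package -> week 1; Docs -> week 2; Refactor -> week 3; Handover -> week 2; Triage -> week 1; Prototype -> week 2.

week 1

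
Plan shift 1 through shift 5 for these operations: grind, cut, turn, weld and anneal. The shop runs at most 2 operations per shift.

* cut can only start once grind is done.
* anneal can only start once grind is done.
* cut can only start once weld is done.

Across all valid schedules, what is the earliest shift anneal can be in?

shift 2

Precedence pushes anneal to at least shift 2.
anneal at shift 2 is achievable: grind in shift 1; cut in shift 2; weld in shift 1; anneal in shift 2; turn in shift 3.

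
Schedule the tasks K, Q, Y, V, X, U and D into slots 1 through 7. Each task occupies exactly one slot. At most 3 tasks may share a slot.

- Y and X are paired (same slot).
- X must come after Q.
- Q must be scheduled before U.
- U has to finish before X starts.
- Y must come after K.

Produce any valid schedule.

K -> 1, D -> 2, Y -> 3, X -> 3, V -> 1, U -> 2, Q -> 1

Checking: U(2) before X(3); Q(1) before U(2); Q(1) before X(3); K(1) before Y(3); Y = X = 3; max 3 per slot (cap 3).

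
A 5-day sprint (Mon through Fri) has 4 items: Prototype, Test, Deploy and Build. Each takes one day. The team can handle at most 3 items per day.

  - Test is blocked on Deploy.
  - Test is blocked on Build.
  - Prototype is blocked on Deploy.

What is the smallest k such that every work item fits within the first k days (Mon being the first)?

2 days

The precedence chain requires at least 2 distinct days.
With at most 3 per day and 4 work items, at least 2 days are needed.
2 works (last occupied day: Tue): for example Deploy in Mon; Build in Mon; Prototype in Tue; Test in Tue.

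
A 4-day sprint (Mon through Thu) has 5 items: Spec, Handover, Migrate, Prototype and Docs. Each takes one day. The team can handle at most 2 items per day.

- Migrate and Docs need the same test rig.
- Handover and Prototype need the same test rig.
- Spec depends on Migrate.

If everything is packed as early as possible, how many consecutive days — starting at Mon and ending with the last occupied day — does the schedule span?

The precedence chain requires at least 2 distinct days.
With at most 2 per day and 5 tasks, at least 3 days are needed.
3 works (last occupied day: Wed): for example Migrate in Mon, Prototype in Tue, Handover in Mon, Spec in Tue, Docs in Wed.

3 days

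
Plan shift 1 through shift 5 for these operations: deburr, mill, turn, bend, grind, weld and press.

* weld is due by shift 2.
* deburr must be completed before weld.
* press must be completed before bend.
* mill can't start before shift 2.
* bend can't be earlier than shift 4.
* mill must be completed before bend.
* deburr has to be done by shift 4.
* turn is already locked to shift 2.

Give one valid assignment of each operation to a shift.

bend=shift 4; press=shift 1; grind=shift 1; mill=shift 2; deburr=shift 1; turn=shift 2; weld=shift 2

Checking: deburr(shift 1) before weld(shift 2); mill(shift 2) before bend(shift 4); press(shift 1) before bend(shift 4); weld=shift 2 in [shift 1,shift 2]; mill=shift 2 in [shift 2,shift 5]; deburr=shift 1 in [shift 1,shift 4]; bend=shift 4 in [shift 4,shift 5]; turn=shift 2 in [shift 2,shift 2].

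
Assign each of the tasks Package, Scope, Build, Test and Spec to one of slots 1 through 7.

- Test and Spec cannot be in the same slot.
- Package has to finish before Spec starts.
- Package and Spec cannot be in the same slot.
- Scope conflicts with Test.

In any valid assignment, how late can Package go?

Downstream work caps Package at 6.
Package at 6 is achievable: Spec in 7; Build in 1; Scope in 1; Test in 2; Package in 6.

6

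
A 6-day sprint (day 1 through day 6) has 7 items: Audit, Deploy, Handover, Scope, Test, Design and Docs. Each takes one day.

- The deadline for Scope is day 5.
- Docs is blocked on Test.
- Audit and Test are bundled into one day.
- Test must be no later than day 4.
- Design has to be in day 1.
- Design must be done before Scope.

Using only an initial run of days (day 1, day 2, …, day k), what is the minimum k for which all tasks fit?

2 days

The precedence chain requires at least 2 distinct days.
2 works (last occupied day: day 2): for example Scope -> day 2; Deploy -> day 1; Test -> day 1; Design -> day 1; Audit -> day 1; Handover -> day 1; Docs -> day 2.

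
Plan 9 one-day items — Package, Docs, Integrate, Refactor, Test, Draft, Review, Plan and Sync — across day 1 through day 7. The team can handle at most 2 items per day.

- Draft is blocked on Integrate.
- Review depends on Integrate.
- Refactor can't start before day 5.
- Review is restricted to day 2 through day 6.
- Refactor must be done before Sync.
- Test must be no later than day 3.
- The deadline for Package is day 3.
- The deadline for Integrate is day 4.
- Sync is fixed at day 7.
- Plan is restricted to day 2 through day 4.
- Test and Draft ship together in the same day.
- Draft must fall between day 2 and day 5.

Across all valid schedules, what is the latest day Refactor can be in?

Refactor is available from day 5; downstream work caps Refactor at day 6.
Refactor at day 6 is achievable: Refactor=day 6; Integrate=day 1; Plan=day 3; Sync=day 7; Package=day 1; Docs=day 4; Review=day 3; Draft=day 2; Test=day 2.

day 6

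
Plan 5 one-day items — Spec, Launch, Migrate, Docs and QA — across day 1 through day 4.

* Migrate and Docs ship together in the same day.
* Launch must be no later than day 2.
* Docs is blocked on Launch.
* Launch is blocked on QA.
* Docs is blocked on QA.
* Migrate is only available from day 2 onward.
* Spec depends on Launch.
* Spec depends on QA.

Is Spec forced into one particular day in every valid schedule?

Spec can be day 3 (e.g. Spec=day 3, Migrate=day 3, Docs=day 3, Launch=day 2, QA=day 1) or day 4 (e.g. Docs in day 3; Launch in day 2; QA in day 1; Spec in day 4; Migrate in day 3).

No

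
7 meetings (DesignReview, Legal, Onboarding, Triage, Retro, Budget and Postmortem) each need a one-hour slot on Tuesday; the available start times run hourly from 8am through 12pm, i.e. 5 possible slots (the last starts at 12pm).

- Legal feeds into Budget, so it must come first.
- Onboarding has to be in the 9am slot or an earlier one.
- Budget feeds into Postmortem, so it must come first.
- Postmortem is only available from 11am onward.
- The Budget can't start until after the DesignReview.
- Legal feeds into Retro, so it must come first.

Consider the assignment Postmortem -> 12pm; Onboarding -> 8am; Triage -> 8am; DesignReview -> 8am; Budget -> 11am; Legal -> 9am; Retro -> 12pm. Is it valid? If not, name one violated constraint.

Valid

Legal feeds into Retro, so it must come first — holds.
Budget feeds into Postmortem, so it must come first — holds.
The Budget can't start until after the DesignReview — holds.
Onboarding has to be in the 9am slot or an earlier one — holds.
Legal feeds into Budget, so it must come first — holds.
Postmortem is only available from 11am onward — holds.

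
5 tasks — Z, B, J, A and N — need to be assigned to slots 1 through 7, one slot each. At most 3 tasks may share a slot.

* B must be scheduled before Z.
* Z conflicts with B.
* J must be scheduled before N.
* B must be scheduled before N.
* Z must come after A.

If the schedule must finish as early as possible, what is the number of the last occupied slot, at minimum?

2

The precedence chain requires at least 2 distinct slots.
With at most 3 per slot and 5 tasks, at least 2 slots are needed.
2 works (last occupied slot: 2): for example Z=2, J=1, B=1, N=2, A=1.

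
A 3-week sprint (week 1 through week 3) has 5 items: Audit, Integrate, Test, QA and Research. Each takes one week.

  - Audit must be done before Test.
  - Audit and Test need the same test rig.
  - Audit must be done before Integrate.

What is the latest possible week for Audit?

week 2

Downstream work caps Audit at week 2.
Audit at week 2 is achievable: Audit -> week 2, Integrate -> week 3, Research -> week 1, Test -> week 3, QA -> week 1.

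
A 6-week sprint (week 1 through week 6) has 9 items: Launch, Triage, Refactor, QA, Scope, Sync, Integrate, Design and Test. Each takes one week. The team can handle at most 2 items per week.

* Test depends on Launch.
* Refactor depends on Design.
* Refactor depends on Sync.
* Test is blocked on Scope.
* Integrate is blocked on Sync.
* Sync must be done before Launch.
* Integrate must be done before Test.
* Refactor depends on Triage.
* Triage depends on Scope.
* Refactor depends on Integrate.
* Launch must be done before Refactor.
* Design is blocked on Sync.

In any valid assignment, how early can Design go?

week 2

Precedence pushes Design to at least week 2; downstream work caps Design at week 5.
Design at week 2 is achievable: Sync -> week 1, Launch -> week 2, Design -> week 2, Scope -> week 1, Triage -> week 3, QA -> week 5, Refactor -> week 4, Test -> week 4, Integrate -> week 3.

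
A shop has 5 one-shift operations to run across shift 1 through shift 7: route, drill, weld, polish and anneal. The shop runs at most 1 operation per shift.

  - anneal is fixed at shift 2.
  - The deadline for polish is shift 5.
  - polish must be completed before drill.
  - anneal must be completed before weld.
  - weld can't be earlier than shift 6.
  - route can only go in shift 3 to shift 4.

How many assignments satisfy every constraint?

24

Splitting on route: it can be shift 3 (12), shift 4 (12). Listing each branch's schedules as (drill, weld, polish, anneal) by shift number:
route=shift 3: (4,6,1,2) (4,7,1,2) (5,6,1,2) (5,6,4,2) (5,7,1,2) (5,7,4,2) (6,7,1,2) (6,7,4,2) (6,7,5,2) (7,6,1,2) (7,6,4,2) (7,6,5,2) — 12.
route=shift 4: (3,6,1,2) (3,7,1,2) (5,6,1,2) (5,6,3,2) (5,7,1,2) (5,7,3,2) (6,7,1,2) (6,7,3,2) (6,7,5,2) (7,6,1,2) (7,6,3,2) (7,6,5,2) — 12.
Summing: 12 + 12 = 24.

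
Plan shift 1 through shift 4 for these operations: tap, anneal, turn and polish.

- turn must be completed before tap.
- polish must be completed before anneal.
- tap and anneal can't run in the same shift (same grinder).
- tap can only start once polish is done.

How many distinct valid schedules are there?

17

Splitting on tap: it can be shift 2 (2), shift 3 (6), shift 4 (9). Listing each branch's schedules as (anneal, turn, polish) by shift number:
tap=shift 2: (3,1,1) (4,1,1) — 2.
tap=shift 3: (2,1,1) (2,2,1) (4,1,1) (4,1,2) (4,2,1) (4,2,2) — 6.
tap=shift 4: (2,1,1) (2,2,1) (2,3,1) (3,1,1) (3,1,2) (3,2,1) (3,2,2) (3,3,1) (3,3,2) — 9.
Summing: 2 + 6 + 9 = 17.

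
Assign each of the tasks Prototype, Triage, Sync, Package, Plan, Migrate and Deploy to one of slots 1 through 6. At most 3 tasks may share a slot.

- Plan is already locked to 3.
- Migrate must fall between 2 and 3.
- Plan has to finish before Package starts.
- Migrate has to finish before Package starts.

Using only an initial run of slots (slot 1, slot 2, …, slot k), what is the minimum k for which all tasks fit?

4 slots

The precedence chain requires at least 2 distinct slots.
With at most 3 per slot and 7 tasks, at least 3 slots are needed.
Propagating the time windows through the other constraints, Package can't land before 4, so the schedule must run through at least slot 4.
4 works (last occupied slot: 4): for example Plan=3; Sync=1; Migrate=2; Prototype=1; Deploy=2; Triage=1; Package=4.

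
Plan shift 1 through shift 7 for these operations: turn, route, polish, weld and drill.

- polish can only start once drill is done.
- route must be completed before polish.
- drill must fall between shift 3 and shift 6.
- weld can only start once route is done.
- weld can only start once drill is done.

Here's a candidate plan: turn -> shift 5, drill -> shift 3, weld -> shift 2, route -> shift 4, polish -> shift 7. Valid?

No — it violates: weld can only start once route is done

weld can only start once drill is done — violated.
route must be completed before polish — holds.
weld can only start once route is done — violated.
polish can only start once drill is done — holds.
drill must fall between shift 3 and shift 6 — holds.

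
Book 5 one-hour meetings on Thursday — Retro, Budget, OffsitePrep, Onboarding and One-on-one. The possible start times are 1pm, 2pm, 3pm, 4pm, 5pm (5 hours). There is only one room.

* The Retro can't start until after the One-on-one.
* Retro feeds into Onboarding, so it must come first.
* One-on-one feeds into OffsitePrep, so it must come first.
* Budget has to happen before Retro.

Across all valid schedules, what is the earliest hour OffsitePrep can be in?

2pm

Precedence pushes OffsitePrep to at least 2pm.
OffsitePrep at 2pm is achievable: One-on-one -> 1pm; Budget -> 3pm; Retro -> 4pm; OffsitePrep -> 2pm; Onboarding -> 5pm.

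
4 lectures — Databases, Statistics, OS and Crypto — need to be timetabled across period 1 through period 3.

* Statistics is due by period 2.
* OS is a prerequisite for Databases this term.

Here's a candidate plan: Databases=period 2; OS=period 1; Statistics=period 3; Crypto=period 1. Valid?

OS is a prerequisite for Databases this term — holds.
Statistics is due by period 2 — violated.

No — it violates: Statistics is due by period 2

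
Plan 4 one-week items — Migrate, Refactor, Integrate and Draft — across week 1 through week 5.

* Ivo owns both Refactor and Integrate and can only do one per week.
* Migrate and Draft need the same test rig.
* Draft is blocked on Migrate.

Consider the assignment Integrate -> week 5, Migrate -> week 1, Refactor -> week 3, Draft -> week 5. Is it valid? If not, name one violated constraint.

Valid

Draft is blocked on Migrate — holds.
Migrate and Draft need the same test rig — holds.
Ivo owns both Refactor and Integrate and can only do one per week — holds.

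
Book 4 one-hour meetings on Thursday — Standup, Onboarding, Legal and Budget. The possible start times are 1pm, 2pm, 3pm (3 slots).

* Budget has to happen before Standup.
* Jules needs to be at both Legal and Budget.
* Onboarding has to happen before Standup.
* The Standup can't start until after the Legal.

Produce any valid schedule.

Standup -> 3pm; Budget -> 2pm; Onboarding -> 1pm; Legal -> 1pm

Checking: Legal(1pm) before Standup(3pm); Onboarding(1pm) before Standup(3pm); Budget(2pm) before Standup(3pm); Legal(1pm) != Budget(2pm).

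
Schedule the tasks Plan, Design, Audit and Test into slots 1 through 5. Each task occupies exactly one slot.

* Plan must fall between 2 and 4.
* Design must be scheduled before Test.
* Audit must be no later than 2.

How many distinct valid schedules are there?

60

Splitting on Plan: it can be 2 (20), 3 (20), 4 (20). Listing each branch's schedules as (Design, Audit, Test):
Plan=2: (1,1,2) (1,1,3) (1,1,4) (1,1,5) (1,2,2) (1,2,3) (1,2,4) (1,2,5) (2,1,3) (2,1,4) (2,1,5) (2,2,3) (2,2,4) (2,2,5) (3,1,4) (3,1,5) (3,2,4) (3,2,5) (4,1,5) (4,2,5) — 20.
Plan=3: (1,1,2) (1,1,3) (1,1,4) (1,1,5) (1,2,2) (1,2,3) (1,2,4) (1,2,5) (2,1,3) (2,1,4) (2,1,5) (2,2,3) (2,2,4) (2,2,5) (3,1,4) (3,1,5) (3,2,4) (3,2,5) (4,1,5) (4,2,5) — 20.
Plan=4: (1,1,2) (1,1,3) (1,1,4) (1,1,5) (1,2,2) (1,2,3) (1,2,4) (1,2,5) (2,1,3) (2,1,4) (2,1,5) (2,2,3) (2,2,4) (2,2,5) (3,1,4) (3,1,5) (3,2,4) (3,2,5) (4,1,5) (4,2,5) — 20.
Summing: 20 + 20 + 20 = 60.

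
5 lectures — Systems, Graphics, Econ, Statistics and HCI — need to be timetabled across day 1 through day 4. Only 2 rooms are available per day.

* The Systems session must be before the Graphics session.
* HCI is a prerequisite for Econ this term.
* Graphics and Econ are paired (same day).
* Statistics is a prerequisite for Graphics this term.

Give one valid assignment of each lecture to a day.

Statistics -> day 1, Econ -> day 3, Graphics -> day 3, Systems -> day 1, HCI -> day 2

Checking: HCI(day 2) before Econ(day 3); Statistics(day 1) before Graphics(day 3); Systems(day 1) before Graphics(day 3); Graphics = Econ = day 3; max 2 per day (cap 2).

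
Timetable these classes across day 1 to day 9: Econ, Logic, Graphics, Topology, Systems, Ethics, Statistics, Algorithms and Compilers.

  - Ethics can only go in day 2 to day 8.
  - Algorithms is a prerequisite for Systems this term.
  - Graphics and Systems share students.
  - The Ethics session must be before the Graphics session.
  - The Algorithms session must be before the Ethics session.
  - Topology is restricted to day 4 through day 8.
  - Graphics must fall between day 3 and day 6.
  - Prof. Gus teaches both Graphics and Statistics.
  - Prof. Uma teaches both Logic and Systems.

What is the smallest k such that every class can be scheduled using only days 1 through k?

4

The precedence chain requires at least 3 distinct days.
Topology can't be placed before day 4, so the schedule must run through at least day 4.
4 works (last occupied day: day 4): for example Econ -> day 1, Topology -> day 4, Statistics -> day 1, Ethics -> day 2, Logic -> day 1, Systems -> day 2, Algorithms -> day 1, Graphics -> day 3, Compilers -> day 1.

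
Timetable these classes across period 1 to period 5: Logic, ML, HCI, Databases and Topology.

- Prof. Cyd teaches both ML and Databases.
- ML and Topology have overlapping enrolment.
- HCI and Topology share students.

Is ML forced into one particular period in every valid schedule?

ML can be period 1 (e.g. ML in period 1, HCI in period 1, Databases in period 2, Logic in period 1, Topology in period 2) or period 2 (e.g. ML -> period 2; Logic -> period 1; Topology -> period 3; Databases -> period 1; HCI -> period 1).

No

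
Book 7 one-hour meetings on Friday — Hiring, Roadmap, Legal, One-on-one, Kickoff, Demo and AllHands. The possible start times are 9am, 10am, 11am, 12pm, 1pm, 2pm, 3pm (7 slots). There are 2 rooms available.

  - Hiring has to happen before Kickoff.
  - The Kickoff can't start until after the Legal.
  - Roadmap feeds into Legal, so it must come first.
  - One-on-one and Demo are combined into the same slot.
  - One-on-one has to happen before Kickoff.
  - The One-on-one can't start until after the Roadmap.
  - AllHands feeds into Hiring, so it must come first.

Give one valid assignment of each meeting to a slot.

AllHands=9am, One-on-one=11am, Kickoff=12pm, Hiring=10am, Demo=11am, Roadmap=9am, Legal=10am

Checking: Hiring(10am) before Kickoff(12pm); Roadmap(9am) before One-on-one(11am); Roadmap(9am) before Legal(10am); Legal(10am) before Kickoff(12pm); One-on-one(11am) before Kickoff(12pm); AllHands(9am) before Hiring(10am); One-on-one = Demo = 11am; max 2 per slot (cap 2).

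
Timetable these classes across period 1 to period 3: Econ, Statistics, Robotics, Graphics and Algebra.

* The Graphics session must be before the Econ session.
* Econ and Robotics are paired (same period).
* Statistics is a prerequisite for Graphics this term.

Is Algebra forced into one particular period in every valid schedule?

No

Algebra can be period 1 (e.g. Robotics -> period 3, Econ -> period 3, Graphics -> period 2, Algebra -> period 1, Statistics -> period 1) or period 2 (e.g. Algebra in period 2, Econ in period 3, Robotics in period 3, Statistics in period 1, Graphics in period 2).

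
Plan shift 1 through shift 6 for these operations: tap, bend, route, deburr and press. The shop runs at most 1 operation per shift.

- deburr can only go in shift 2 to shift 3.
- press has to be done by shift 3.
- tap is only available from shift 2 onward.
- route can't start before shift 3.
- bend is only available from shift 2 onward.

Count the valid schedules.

54

Splitting on tap: it can be shift 2 (6), shift 3 (6), shift 4 (14), shift 5 (14), shift 6 (14). Listing each branch's schedules as (bend, route, deburr, press) by shift number:
tap=shift 2: (4,5,3,1) (4,6,3,1) (5,4,3,1) (5,6,3,1) (6,4,3,1) (6,5,3,1) — 6.
tap=shift 3: (4,5,2,1) (4,6,2,1) (5,4,2,1) (5,6,2,1) (6,4,2,1) (6,5,2,1) — 6.
tap=shift 4: (2,5,3,1) (2,6,3,1) (3,5,2,1) (3,6,2,1) (5,3,2,1) (5,6,2,1) (5,6,2,3) (5,6,3,1) (5,6,3,2) (6,3,2,1) (6,5,2,1) (6,5,2,3) (6,5,3,1) (6,5,3,2) — 14.
tap=shift 5: (2,4,3,1) (2,6,3,1) (3,4,2,1) (3,6,2,1) (4,3,2,1) (4,6,2,1) (4,6,2,3) (4,6,3,1) (4,6,3,2) (6,3,2,1) (6,4,2,1) (6,4,2,3) (6,4,3,1) (6,4,3,2) — 14.
tap=shift 6: (2,4,3,1) (2,5,3,1) (3,4,2,1) (3,5,2,1) (4,3,2,1) (4,5,2,1) (4,5,2,3) (4,5,3,1) (4,5,3,2) (5,3,2,1) (5,4,2,1) (5,4,2,3) (5,4,3,1) (5,4,3,2) — 14.
Summing: 6 + 6 + 14 + 14 + 14 = 54.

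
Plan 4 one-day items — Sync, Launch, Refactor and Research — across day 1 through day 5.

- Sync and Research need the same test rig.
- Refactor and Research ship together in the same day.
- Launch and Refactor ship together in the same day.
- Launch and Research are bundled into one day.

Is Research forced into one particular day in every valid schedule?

No

Research can be day 1 (e.g. Research=day 1, Launch=day 1, Sync=day 2, Refactor=day 1) or day 2 (e.g. Refactor -> day 2; Launch -> day 2; Research -> day 2; Sync -> day 1).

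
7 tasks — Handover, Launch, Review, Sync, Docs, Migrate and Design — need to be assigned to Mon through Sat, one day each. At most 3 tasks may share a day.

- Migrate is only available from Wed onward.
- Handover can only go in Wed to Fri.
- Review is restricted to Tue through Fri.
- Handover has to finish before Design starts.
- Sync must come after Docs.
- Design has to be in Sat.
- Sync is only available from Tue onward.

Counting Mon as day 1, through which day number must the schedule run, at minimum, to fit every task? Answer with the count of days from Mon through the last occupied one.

6 days

The precedence chain requires at least 2 distinct days.
With at most 3 per day and 7 tasks, at least 3 days are needed.
Design can't be placed before Sat — that is day 6 counting from Mon — so the schedule must run through at least 6 days.
6 works (last occupied day: Sat): for example Review in Tue, Launch in Mon, Sync in Tue, Design in Sat, Migrate in Wed, Docs in Mon, Handover in Wed.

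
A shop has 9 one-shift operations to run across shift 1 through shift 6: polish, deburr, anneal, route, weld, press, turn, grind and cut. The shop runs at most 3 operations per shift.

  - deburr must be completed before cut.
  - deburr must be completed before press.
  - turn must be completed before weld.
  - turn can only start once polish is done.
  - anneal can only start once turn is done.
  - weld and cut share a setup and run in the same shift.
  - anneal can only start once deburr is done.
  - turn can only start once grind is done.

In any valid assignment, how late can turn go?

Precedence pushes turn to at least shift 2; downstream work caps turn at shift 5.
turn at shift 5 is achievable: grind -> shift 1; turn -> shift 5; press -> shift 2; cut -> shift 6; route -> shift 2; anneal -> shift 6; deburr -> shift 1; polish -> shift 1; weld -> shift 6.

shift 5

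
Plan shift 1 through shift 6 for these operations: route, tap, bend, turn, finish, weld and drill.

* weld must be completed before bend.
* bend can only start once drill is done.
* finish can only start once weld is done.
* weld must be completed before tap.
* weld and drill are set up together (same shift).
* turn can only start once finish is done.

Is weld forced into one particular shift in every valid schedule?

No

weld can be shift 1 (e.g. tap in shift 2; weld in shift 1; bend in shift 2; route in shift 1; finish in shift 2; turn in shift 3; drill in shift 1) or shift 2 (e.g. finish in shift 3; route in shift 1; bend in shift 3; weld in shift 2; tap in shift 3; turn in shift 4; drill in shift 2).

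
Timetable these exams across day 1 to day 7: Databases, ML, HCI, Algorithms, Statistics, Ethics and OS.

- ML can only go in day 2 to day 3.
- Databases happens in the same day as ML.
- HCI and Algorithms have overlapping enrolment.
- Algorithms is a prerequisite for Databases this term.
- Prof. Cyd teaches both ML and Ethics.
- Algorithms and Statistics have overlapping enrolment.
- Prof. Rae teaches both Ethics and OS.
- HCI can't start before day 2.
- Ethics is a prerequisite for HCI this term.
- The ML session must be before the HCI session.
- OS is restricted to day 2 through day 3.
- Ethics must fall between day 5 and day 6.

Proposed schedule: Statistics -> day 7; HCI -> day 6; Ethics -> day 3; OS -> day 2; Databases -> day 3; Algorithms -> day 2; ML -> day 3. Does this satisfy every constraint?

Invalid. Prof. Cyd teaches both ML and Ethics.

OS is restricted to day 2 through day 3 — holds.
Algorithms is a prerequisite for Databases this term — holds.
HCI and Algorithms have overlapping enrolment — holds.
Prof. Rae teaches both Ethics and OS — holds.
Databases happens in the same day as ML — holds.
Algorithms and Statistics have overlapping enrolment — holds.
ML can only go in day 2 to day 3 — holds.
The ML session must be before the HCI session — holds.
HCI can't start before day 2 — holds.
Prof. Cyd teaches both ML and Ethics — violated.
Ethics must fall between day 5 and day 6 — violated.
Ethics is a prerequisite for HCI this term — holds.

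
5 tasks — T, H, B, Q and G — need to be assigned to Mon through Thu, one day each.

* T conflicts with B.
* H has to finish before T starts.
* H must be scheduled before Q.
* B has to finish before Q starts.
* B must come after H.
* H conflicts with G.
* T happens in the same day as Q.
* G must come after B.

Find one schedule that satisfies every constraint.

H -> Mon; T -> Wed; B -> Tue; G -> Wed; Q -> Wed

Checking: H(Mon) before T(Wed); H(Mon) before Q(Wed); H(Mon) before B(Tue); B(Tue) before G(Wed); B(Tue) before Q(Wed); T(Wed) != B(Tue); H(Mon) != G(Wed); T = Q = Wed.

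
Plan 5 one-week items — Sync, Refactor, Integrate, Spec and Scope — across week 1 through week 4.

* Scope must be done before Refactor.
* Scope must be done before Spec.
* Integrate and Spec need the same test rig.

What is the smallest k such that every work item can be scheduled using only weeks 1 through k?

The precedence chain requires at least 2 distinct weeks.
2 works (last occupied week: week 2): for example Refactor -> week 2, Spec -> week 2, Scope -> week 1, Integrate -> week 1, Sync -> week 1.

2 weeks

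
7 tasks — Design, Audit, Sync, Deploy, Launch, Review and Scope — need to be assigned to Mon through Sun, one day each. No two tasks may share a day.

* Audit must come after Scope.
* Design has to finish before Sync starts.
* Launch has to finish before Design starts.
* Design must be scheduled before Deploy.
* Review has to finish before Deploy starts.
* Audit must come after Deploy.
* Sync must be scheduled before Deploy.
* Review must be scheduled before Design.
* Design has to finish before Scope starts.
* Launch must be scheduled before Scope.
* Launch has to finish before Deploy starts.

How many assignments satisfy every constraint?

Splitting on Sync: it can be Thu (4), Fri (2). Listing each branch's schedules as (Design, Audit, Deploy, Launch, Review, Scope):
Sync=Thu: (Wed,Sun,Fri,Mon,Tue,Sat) (Wed,Sun,Fri,Tue,Mon,Sat) (Wed,Sun,Sat,Mon,Tue,Fri) (Wed,Sun,Sat,Tue,Mon,Fri) — 4.
Sync=Fri: (Wed,Sun,Sat,Mon,Tue,Thu) (Wed,Sun,Sat,Tue,Mon,Thu) — 2.
Summing: 4 + 2 = 6.

6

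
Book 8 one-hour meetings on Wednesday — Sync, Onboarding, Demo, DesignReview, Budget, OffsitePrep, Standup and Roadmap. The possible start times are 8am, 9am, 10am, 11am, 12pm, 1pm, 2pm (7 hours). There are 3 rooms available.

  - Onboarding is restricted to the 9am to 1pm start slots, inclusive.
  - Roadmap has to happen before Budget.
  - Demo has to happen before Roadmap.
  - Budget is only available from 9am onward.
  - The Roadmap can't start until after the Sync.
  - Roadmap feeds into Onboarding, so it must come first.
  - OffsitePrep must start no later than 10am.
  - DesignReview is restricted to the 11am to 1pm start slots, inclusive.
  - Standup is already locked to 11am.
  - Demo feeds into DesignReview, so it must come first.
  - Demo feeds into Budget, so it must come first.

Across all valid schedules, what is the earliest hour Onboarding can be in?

10am

Onboarding is available from 9am; precedence pushes Onboarding to at least 10am; Onboarding's own window allows nothing later than 1pm.
Onboarding at 10am is achievable: Roadmap -> 9am, Sync -> 8am, Demo -> 8am, Standup -> 11am, Onboarding -> 10am, Budget -> 10am, OffsitePrep -> 8am, DesignReview -> 11am.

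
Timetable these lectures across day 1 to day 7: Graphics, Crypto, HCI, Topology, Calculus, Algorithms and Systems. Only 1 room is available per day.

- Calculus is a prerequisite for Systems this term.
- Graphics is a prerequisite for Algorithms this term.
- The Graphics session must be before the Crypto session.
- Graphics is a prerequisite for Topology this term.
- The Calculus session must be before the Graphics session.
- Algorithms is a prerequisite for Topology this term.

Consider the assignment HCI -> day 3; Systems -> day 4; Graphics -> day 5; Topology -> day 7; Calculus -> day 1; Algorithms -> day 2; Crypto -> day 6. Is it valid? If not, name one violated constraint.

Calculus is a prerequisite for Systems this term — holds.
Graphics is a prerequisite for Algorithms this term — violated.
Only 1 room is available per day — holds.
The Calculus session must be before the Graphics session — holds.
The Graphics session must be before the Crypto session — holds.
Algorithms is a prerequisite for Topology this term — holds.
Graphics is a prerequisite for Topology this term — holds.

Invalid. Graphics is a prerequisite for Algorithms this term.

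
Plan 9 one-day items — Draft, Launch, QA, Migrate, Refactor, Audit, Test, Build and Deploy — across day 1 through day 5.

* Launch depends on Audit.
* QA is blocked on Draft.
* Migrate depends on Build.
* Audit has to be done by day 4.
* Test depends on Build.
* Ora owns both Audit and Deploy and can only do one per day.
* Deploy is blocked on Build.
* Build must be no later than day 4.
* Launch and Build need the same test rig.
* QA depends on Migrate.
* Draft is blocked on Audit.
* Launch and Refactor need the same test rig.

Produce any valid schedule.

Build -> day 1; Refactor -> day 1; Deploy -> day 2; Launch -> day 2; Draft -> day 2; Test -> day 2; Migrate -> day 2; QA -> day 3; Audit -> day 1

Checking: Audit(day 1) before Draft(day 2); Audit(day 1) before Launch(day 2); Build(day 1) before Test(day 2); Migrate(day 2) before QA(day 3); Draft(day 2) before QA(day 3); Build(day 1) before Deploy(day 2); Build(day 1) before Migrate(day 2); Launch(day 2) != Refactor(day 1); Audit(day 1) != Deploy(day 2); Launch(day 2) != Build(day 1); Build=day 1 in [day 1,day 4]; Audit=day 1 in [day 1,day 4].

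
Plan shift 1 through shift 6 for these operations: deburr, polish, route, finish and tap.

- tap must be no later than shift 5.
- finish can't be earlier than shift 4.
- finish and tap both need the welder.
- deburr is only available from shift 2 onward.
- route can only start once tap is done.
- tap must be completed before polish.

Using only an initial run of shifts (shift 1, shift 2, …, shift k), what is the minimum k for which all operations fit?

The precedence chain requires at least 2 distinct shifts.
finish can't be placed before shift 4, so the schedule must run through at least shift 4.
4 works (last occupied shift: shift 4): for example tap in shift 1, finish in shift 4, deburr in shift 2, polish in shift 2, route in shift 2.

4 shifts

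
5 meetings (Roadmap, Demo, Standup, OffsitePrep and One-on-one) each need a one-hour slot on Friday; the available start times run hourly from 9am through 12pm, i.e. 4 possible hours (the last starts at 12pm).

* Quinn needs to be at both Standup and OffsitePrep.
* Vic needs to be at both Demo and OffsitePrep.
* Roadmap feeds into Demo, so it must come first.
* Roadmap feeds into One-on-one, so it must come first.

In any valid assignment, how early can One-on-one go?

Precedence pushes One-on-one to at least 10am.
One-on-one at 10am is achievable: Standup -> 9am; One-on-one -> 10am; Roadmap -> 9am; Demo -> 10am; OffsitePrep -> 11am.

10am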